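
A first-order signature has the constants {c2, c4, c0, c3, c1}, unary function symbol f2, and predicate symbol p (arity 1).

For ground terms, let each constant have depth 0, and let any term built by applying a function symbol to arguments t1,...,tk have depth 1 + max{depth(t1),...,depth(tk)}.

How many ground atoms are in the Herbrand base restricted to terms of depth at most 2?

First count ground terms of depth ≤ 2.
Let N_k = |{terms of depth ≤ k}|. Then N_0 = 5 and N_k = 5 + N_{k-1} for k ≥ 1 (one summand per function symbol, arity giving the exponent).
N_0 = 5
N_1 = 5 + 5 = 10
N_2 = 5 + 10 = 15
So |H| = 15.
Ground atoms are formed by filling each argument slot of a predicate with a term from H, so an r-ary predicate gives |H|^r atoms:
  p: 15
Total ground atoms: 15.

15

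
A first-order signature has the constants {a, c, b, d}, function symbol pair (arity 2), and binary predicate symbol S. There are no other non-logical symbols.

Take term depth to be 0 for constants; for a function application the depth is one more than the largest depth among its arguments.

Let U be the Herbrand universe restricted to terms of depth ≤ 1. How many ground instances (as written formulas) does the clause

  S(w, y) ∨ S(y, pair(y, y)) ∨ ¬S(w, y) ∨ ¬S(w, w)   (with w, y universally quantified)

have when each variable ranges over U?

Ground terms of depth ≤ 1:
  Let N_k = |{terms of depth ≤ k}|. Then N_0 = 4 and N_k = 4 + N_{k-1}^2 for k ≥ 1 (one summand per function symbol, arity giving the exponent).
  N_0 = 4
  N_1 = 4 + 4^2 = 20
So there are 20 ground terms available for substitution.
The body mentions every one of the 2 quantified variables; since ground terms form a free algebra, no two substitutions collapse to the same formula.
Number of ground instances = 20^2 = 400.

400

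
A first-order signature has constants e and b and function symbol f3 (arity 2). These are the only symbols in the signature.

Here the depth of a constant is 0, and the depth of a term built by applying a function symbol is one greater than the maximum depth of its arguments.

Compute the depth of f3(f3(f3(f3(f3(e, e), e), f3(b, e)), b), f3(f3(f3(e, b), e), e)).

5

depth(f3(e, e)) = 1 + max(0, 0) = 1
depth(f3(f3(e, e), e)) = 1 + max(1, 0) = 2
depth(f3(b, e)) = 1 + max(0, 0) = 1
depth(f3(f3(f3(e, e), e), f3(b, e))) = 1 + max(2, 1) = 3
depth(f3(f3(f3(f3(e, e), e), f3(b, e)), b)) = 1 + max(3, 0) = 4
depth(f3(e, b)) = 1 + max(0, 0) = 1
depth(f3(f3(e, b), e)) = 1 + max(1, 0) = 2
depth(f3(f3(f3(e, b), e), e)) = 1 + max(2, 0) = 3
depth(f3(f3(f3(f3(f3(e, e), e), f3(b, e)), b), f3(f3(f3(e, b), e), e))) = 1 + max(4, 3) = 5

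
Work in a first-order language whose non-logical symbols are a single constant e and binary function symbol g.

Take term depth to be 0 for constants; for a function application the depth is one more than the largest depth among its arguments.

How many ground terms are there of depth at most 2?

Write N_k for the number of ground terms of depth ≤ k. A term of depth ≤ k is either a constant or a function symbol applied to arguments of depth ≤ k−1, so N_k = 1 + N_{k-1}^2.
N_0 = 1
N_1 = 1 + 1^2 = 2
N_2 = 1 + 2^2 = 5
Explicitly: e, g(e, e), g(e, g(e, e)), g(g(e, e), e), g(g(e, e), g(e, e)).

5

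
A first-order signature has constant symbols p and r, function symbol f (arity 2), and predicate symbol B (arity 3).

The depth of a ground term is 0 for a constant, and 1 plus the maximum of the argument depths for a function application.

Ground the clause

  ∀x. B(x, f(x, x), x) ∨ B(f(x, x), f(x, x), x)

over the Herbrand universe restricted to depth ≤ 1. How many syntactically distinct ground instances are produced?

6

Ground terms of depth ≤ 1:
  Let N_k count ground terms of depth at most k. Each non-constant term of depth ≤ k is some function symbol applied to depth-≤(k−1) arguments, giving N_k = 2 + N_{k-1}^2.
  N_0 = 2
  N_1 = 2 + 2^2 = 6
  Explicitly: p, r, f(p, p), f(p, r), f(r, p), f(r, r).
So there are 6 ground terms available for substitution.
The clause has 1 distinct variable (x), which appears in the body. In the free term algebra distinct substitutions yield syntactically distinct ground instances.
Number of ground instances = 6.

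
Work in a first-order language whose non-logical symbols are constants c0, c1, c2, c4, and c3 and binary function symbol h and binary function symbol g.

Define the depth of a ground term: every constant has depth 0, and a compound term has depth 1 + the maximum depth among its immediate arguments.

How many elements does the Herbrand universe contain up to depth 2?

6055

If N_k denotes the number of depth-≤k ground terms, the 5 constants give N_0 = 5, and each function symbol of arity r contributes N_{k-1}^r new terms at level k: N_k = 5 + N_{k-1}^2 + N_{k-1}^2.
N_0 = 5
N_1 = 5 + 5^2 + 5^2 = 55
N_2 = 5 + 55^2 + 55^2 = 6055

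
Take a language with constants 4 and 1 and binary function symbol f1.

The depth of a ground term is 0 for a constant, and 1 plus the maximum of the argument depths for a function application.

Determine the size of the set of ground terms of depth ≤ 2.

38

Let N_k count ground terms of depth at most k. Each non-constant term of depth ≤ k is some function symbol applied to depth-≤(k−1) arguments, giving N_k = 2 + N_{k-1}^2.
N_0 = 2
N_1 = 2 + 2^2 = 6
N_2 = 2 + 6^2 = 38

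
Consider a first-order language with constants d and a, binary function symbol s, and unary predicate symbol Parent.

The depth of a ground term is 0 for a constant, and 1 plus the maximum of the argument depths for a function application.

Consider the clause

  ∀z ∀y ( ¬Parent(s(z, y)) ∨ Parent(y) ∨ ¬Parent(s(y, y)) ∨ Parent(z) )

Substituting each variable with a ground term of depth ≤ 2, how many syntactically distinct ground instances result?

Ground terms of depth ≤ 2:
  Let N_k = |{terms of depth ≤ k}|. Then N_0 = 2 and N_k = 2 + N_{k-1}^2 for k ≥ 1 (one summand per function symbol, arity giving the exponent).
  N_0 = 2
  N_1 = 2 + 2^2 = 6
  N_2 = 2 + 6^2 = 38
So there are 38 ground terms available for substitution.
The clause has 2 distinct variables (z, y), each appearing in the body. In the free term algebra distinct substitutions yield syntactically distinct ground instances.
Number of ground instances = 38^2 = 1444.

1444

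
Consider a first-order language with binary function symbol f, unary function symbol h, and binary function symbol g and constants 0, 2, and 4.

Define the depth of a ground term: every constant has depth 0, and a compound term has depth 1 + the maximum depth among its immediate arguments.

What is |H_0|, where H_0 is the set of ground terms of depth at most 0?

Let N_k = |{terms of depth ≤ k}|. Then N_0 = 3 and N_k = 3 + N_{k-1}^2 + N_{k-1} + N_{k-1}^2 for k ≥ 1 (one summand per function symbol, arity giving the exponent).
N_0 = 3
Explicitly: 0, 2, 4.

3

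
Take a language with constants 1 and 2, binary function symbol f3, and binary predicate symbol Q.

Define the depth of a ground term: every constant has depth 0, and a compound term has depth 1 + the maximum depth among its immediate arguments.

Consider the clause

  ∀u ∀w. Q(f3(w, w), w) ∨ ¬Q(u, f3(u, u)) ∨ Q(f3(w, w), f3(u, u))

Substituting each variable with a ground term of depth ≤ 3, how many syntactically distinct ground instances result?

Ground terms of depth ≤ 3:
  Write N_k for the number of ground terms of depth ≤ k. A term of depth ≤ k is either a constant or a function symbol applied to arguments of depth ≤ k−1, so N_k = 2 + N_{k-1}^2.
  N_0 = 2
  N_1 = 2 + 2^2 = 6
  N_2 = 2 + 6^2 = 38
  N_3 = 2 + 38^2 = 1446
So there are 1446 ground terms available for substitution.
Each of u, w ranges independently over the available ground terms, and distinct assignments produce distinct instances.
Number of ground instances = 1446^2 = 2090916.

2090916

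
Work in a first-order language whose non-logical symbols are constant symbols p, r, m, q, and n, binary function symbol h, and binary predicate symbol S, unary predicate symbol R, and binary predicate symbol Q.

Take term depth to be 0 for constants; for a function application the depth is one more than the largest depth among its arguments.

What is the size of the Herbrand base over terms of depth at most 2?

First count ground terms of depth ≤ 2.
Write N_k for the number of ground terms of depth ≤ k. A term of depth ≤ k is either a constant or a function symbol applied to arguments of depth ≤ k−1, so N_k = 5 + N_{k-1}^2.
N_0 = 5
N_1 = 5 + 5^2 = 30
N_2 = 5 + 30^2 = 905
So |H| = 905.
For each predicate symbol, the number of ground atoms is |H| raised to its arity; summing:
  S: 905^2 = 819025;  R: 905;  Q: 905^2 = 819025
Total ground atoms: 819025 + 905 + 819025 = 1638955.

1638955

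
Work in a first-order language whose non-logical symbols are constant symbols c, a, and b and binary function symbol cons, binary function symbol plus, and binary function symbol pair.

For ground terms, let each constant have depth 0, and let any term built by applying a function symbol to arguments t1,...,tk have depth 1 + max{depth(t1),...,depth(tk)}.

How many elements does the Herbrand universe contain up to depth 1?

30

Let N_k = |{terms of depth ≤ k}|. Then N_0 = 3 and N_k = 3 + N_{k-1}^2 + N_{k-1}^2 + N_{k-1}^2 for k ≥ 1 (one summand per function symbol, arity giving the exponent).
N_0 = 3
N_1 = 3 + 3^2 + 3^2 + 3^2 = 30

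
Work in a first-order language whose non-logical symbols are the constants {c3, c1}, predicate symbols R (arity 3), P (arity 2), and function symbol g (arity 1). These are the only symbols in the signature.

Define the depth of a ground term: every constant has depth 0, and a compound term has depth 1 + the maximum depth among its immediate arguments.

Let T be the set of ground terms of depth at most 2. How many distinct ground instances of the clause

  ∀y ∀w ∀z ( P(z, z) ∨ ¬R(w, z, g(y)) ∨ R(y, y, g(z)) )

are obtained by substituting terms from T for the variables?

216

Ground terms of depth ≤ 2:
  Write N_k for the number of ground terms of depth ≤ k. A term of depth ≤ k is either a constant or a function symbol applied to arguments of depth ≤ k−1, so N_k = 2 + N_{k-1}.
  N_0 = 2
  N_1 = 2 + 2 = 4
  N_2 = 2 + 4 = 6
  Explicitly: c3, c1, g(c3), g(c1), g(g(c3)), g(g(c1)).
So there are 6 ground terms available for substitution.
The body mentions every one of the 3 quantified variables; since ground terms form a free algebra, no two substitutions collapse to the same formula.
Number of ground instances = 6^3 = 216.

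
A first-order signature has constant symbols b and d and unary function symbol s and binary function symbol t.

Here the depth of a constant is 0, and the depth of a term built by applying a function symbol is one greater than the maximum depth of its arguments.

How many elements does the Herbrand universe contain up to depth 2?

74

Let N_k count ground terms of depth at most k. Each non-constant term of depth ≤ k is some function symbol applied to depth-≤(k−1) arguments, giving N_k = 2 + N_{k-1} + N_{k-1}^2.
N_0 = 2
N_1 = 2 + 2 + 2^2 = 8
N_2 = 2 + 8 + 8^2 = 74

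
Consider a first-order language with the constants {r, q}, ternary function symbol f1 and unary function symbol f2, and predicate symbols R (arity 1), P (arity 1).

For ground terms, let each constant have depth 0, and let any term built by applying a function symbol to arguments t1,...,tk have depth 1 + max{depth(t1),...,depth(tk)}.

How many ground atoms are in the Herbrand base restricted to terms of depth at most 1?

24

First count ground terms of depth ≤ 1.
Write N_k for the number of ground terms of depth ≤ k. A term of depth ≤ k is either a constant or a function symbol applied to arguments of depth ≤ k−1, so N_k = 2 + N_{k-1}^3 + N_{k-1}.
N_0 = 2
N_1 = 2 + 2^3 + 2 = 12
Explicitly: r, q, f1(r, r, r), f1(r, r, q), f1(r, q, r), f1(r, q, q), f1(q, r, r), f1(q, r, q), f1(q, q, r), f1(q, q, q), f2(r), f2(q).
So |H| = 12.
A ground atom is a predicate applied to a tuple of terms from H, so the count is the sum over predicates of |H|^arity:
  R: 12;  P: 12
Total ground atoms: 12 + 12 = 24.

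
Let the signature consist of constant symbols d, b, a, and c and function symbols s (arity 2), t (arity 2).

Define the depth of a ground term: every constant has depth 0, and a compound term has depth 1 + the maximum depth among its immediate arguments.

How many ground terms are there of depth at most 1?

36

If N_k denotes the number of depth-≤k ground terms, the 4 constants give N_0 = 4, and each function symbol of arity r contributes N_{k-1}^r new terms at level k: N_k = 4 + N_{k-1}^2 + N_{k-1}^2.
N_0 = 4
N_1 = 4 + 4^2 + 4^2 = 36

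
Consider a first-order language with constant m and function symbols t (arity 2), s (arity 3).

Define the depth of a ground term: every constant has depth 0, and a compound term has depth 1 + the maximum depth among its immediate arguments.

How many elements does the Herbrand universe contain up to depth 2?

Let N_k = |{terms of depth ≤ k}|. Then N_0 = 1 and N_k = 1 + N_{k-1}^2 + N_{k-1}^3 for k ≥ 1 (one summand per function symbol, arity giving the exponent).
N_0 = 1
N_1 = 1 + 1^2 + 1^3 = 3
N_2 = 1 + 3^2 + 3^3 = 37

37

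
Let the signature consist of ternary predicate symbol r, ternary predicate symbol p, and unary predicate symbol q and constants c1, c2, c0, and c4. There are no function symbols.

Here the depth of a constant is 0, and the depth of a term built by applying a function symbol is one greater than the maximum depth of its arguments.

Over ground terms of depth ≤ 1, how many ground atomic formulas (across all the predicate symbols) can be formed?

132

First count ground terms of depth ≤ 1.
With no function symbols every ground term is a constant, so there are exactly 4 ground terms at every depth bound.
N_0 = 4
N_1 = 4
Explicitly: c1, c2, c0, c4.
So |H| = 4.
Ground atoms are formed by filling each argument slot of a predicate with a term from H, so an r-ary predicate gives |H|^r atoms:
  r: 4^3 = 64;  p: 4^3 = 64;  q: 4
Total ground atoms: 64 + 64 + 4 = 132.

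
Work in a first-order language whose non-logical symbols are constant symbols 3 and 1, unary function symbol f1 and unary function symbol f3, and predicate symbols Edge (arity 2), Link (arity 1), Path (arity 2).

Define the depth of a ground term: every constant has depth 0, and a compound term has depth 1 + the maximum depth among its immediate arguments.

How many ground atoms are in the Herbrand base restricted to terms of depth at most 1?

78

First count ground terms of depth ≤ 1.
Let N_k count ground terms of depth at most k. Each non-constant term of depth ≤ k is some function symbol applied to depth-≤(k−1) arguments, giving N_k = 2 + N_{k-1} + N_{k-1}.
N_0 = 2
N_1 = 2 + 2 + 2 = 6
Explicitly: 3, 1, f1(3), f1(1), f3(3), f3(1).
So |H| = 6.
A ground atom is a predicate applied to a tuple of terms from H, so the count is the sum over predicates of |H|^arity:
  Edge: 6^2 = 36;  Link: 6;  Path: 6^2 = 36
Total ground atoms: 36 + 6 + 36 = 78.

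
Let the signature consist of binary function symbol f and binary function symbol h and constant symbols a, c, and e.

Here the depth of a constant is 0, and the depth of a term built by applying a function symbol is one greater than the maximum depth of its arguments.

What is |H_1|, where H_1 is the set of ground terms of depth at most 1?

Write N_k for the number of ground terms of depth ≤ k. A term of depth ≤ k is either a constant or a function symbol applied to arguments of depth ≤ k−1, so N_k = 3 + N_{k-1}^2 + N_{k-1}^2.
N_0 = 3
N_1 = 3 + 3^2 + 3^2 = 21

21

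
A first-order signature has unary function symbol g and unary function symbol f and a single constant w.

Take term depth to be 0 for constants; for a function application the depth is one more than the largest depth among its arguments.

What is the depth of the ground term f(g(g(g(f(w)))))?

depth(f(w)) = 1 + depth(w) = 1 + 0 = 1
depth(g(f(w))) = 1 + depth(f(w)) = 1 + 1 = 2
depth(g(g(f(w)))) = 1 + depth(g(f(w))) = 1 + 2 = 3
depth(g(g(g(f(w))))) = 1 + depth(g(g(f(w)))) = 1 + 3 = 4
depth(f(g(g(g(f(w)))))) = 1 + depth(g(g(g(f(w))))) = 1 + 4 = 5

5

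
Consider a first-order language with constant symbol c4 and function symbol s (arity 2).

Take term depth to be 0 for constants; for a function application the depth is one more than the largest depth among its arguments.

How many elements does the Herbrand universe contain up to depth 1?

Let N_k = |{terms of depth ≤ k}|. Then N_0 = 1 and N_k = 1 + N_{k-1}^2 for k ≥ 1 (one summand per function symbol, arity giving the exponent).
N_0 = 1
N_1 = 1 + 1^2 = 2
Explicitly: c4, s(c4, c4).

2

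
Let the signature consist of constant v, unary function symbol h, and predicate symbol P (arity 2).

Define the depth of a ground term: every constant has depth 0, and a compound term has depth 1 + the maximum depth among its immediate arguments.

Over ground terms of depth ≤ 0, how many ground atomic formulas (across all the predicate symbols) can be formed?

1

First count ground terms of depth ≤ 0.
Write N_k for the number of ground terms of depth ≤ k. A term of depth ≤ k is either a constant or a function symbol applied to arguments of depth ≤ k−1, so N_k = 1 + N_{k-1}.
N_0 = 1
So |H| = 1.
A ground atom is a predicate applied to a tuple of terms from H, so the count is the sum over predicates of |H|^arity:
  P: 1^2 = 1
Total ground atoms: 1.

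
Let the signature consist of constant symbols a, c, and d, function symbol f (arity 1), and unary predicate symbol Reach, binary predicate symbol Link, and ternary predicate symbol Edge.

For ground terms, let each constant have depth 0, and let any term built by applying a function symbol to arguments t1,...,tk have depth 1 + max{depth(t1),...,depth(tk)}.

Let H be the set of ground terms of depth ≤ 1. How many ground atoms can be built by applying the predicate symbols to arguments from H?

First count ground terms of depth ≤ 1.
Count level by level. With function symbols f/1, the terms of depth ≤ k are the 3 constants together with each function applied to depth-≤(k−1) tuples, so N_k = 3 + N_{k-1}.
N_0 = 3
N_1 = 3 + 3 = 6
So |H| = 6.
Ground atoms are formed by filling each argument slot of a predicate with a term from H, so an r-ary predicate gives |H|^r atoms:
  Reach: 6;  Link: 6^2 = 36;  Edge: 6^3 = 216
Total ground atoms: 6 + 36 + 216 = 258.

258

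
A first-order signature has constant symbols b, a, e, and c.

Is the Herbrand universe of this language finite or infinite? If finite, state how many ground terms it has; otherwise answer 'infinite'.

4

There are no function symbols, so every ground term is one of the 4 constants.
The Herbrand universe is {b, a, e, c}, which is finite with 4 elements.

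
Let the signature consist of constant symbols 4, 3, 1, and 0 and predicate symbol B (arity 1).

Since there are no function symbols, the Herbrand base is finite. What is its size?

With no function symbols, the Herbrand universe is just the 4 constants.
Ground atoms per predicate: B: 4.
Herbrand base size = 4 = 4.

4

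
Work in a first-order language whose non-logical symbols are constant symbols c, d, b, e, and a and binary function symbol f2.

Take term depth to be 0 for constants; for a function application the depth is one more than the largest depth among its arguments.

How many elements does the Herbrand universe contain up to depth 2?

905

Let N_k = |{terms of depth ≤ k}|. Then N_0 = 5 and N_k = 5 + N_{k-1}^2 for k ≥ 1 (one summand per function symbol, arity giving the exponent).
N_0 = 5
N_1 = 5 + 5^2 = 30
N_2 = 5 + 30^2 = 905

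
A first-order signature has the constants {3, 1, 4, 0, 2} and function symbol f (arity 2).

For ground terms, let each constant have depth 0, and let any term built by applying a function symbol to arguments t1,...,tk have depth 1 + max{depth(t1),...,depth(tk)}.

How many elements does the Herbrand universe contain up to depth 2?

905

Let N_k count ground terms of depth at most k. Each non-constant term of depth ≤ k is some function symbol applied to depth-≤(k−1) arguments, giving N_k = 5 + N_{k-1}^2.
N_0 = 5
N_1 = 5 + 5^2 = 30
N_2 = 5 + 30^2 = 905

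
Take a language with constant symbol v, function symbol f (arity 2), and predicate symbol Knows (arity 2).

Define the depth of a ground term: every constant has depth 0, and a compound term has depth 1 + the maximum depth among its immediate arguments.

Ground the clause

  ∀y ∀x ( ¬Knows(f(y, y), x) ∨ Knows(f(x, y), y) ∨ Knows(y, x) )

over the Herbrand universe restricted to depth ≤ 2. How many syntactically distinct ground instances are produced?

Ground terms of depth ≤ 2:
  Write N_k for the number of ground terms of depth ≤ k. A term of depth ≤ k is either a constant or a function symbol applied to arguments of depth ≤ k−1, so N_k = 1 + N_{k-1}^2.
  N_0 = 1
  N_1 = 1 + 1^2 = 2
  N_2 = 1 + 2^2 = 5
So there are 5 ground terms available for substitution.
Each of y, x ranges independently over the available ground terms, and distinct assignments produce distinct instances.
Number of ground instances = 5^2 = 25.

25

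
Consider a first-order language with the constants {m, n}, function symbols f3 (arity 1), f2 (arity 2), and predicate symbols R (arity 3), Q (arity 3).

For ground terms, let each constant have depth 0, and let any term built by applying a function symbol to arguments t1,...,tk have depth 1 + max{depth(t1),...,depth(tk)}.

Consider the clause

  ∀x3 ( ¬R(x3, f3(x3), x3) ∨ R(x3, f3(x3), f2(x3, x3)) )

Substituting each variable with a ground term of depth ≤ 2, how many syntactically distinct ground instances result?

Ground terms of depth ≤ 2:
  Count level by level. With function symbols f3/1, f2/2, the terms of depth ≤ k are the 2 constants together with each function applied to depth-≤(k−1) tuples, so N_k = 2 + N_{k-1} + N_{k-1}^2.
  N_0 = 2
  N_1 = 2 + 2 + 2^2 = 8
  N_2 = 2 + 8 + 8^2 = 74
So there are 74 ground terms available for substitution.
There is 1 variable to instantiate (x3),  occurring in at least one literal, so different choices give different ground instances.
Number of ground instances = 74.

74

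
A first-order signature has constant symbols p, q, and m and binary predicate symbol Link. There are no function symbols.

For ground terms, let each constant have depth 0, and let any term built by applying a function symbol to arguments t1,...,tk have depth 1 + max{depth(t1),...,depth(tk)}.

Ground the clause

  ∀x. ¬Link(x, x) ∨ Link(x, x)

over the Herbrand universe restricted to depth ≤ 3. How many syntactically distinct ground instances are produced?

Ground terms of depth ≤ 3:
  With no function symbols every ground term is a constant, so there are exactly 3 ground terms at every depth bound.
  N_0 = 3
  N_1 = 3
  N_2 = 3
  N_3 = 3
So there are 3 ground terms available for substitution.
The clause has 1 distinct variable (x), which appears in the body. In the free term algebra distinct substitutions yield syntactically distinct ground instances.
Number of ground instances = 3.

3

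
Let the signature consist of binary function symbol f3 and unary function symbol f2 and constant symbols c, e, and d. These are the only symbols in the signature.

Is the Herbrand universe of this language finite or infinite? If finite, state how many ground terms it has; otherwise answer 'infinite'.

The signature has at least one function symbol (f3, arity 2) and at least one constant (c).
Iterating f3 gives infinitely many distinct ground terms: c, f3(c, c), f3(f3(c, c), f3(c, c)), ...
So the Herbrand universe is infinite.

infinite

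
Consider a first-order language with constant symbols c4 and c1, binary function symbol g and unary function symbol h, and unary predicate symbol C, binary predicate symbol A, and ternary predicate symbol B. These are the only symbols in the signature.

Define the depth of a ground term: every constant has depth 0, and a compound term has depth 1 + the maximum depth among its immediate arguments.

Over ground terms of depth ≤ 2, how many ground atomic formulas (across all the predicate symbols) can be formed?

410774

First count ground terms of depth ≤ 2.
Let N_k = |{terms of depth ≤ k}|. Then N_0 = 2 and N_k = 2 + N_{k-1}^2 + N_{k-1} for k ≥ 1 (one summand per function symbol, arity giving the exponent).
N_0 = 2
N_1 = 2 + 2^2 + 2 = 8
N_2 = 2 + 8^2 + 8 = 74
So |H| = 74.
A ground atom is a predicate applied to a tuple of terms from H, so the count is the sum over predicates of |H|^arity:
  C: 74;  A: 74^2 = 5476;  B: 74^3 = 405224
Total ground atoms: 74 + 5476 + 405224 = 410774.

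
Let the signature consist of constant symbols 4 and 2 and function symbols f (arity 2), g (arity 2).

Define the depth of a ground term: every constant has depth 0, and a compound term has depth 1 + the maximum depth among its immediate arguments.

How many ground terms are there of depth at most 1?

Let N_k count ground terms of depth at most k. Each non-constant term of depth ≤ k is some function symbol applied to depth-≤(k−1) arguments, giving N_k = 2 + N_{k-1}^2 + N_{k-1}^2.
N_0 = 2
N_1 = 2 + 2^2 + 2^2 = 10

10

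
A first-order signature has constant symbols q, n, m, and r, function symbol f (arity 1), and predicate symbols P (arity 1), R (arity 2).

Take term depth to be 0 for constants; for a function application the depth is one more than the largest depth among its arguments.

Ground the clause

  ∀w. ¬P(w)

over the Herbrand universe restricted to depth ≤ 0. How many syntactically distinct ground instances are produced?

Ground terms of depth ≤ 0:
  Count level by level. With function symbols f/1, the terms of depth ≤ k are the 4 constants together with each function applied to depth-≤(k−1) tuples, so N_k = 4 + N_{k-1}.
  N_0 = 4
So there are 4 ground terms available for substitution.
There is 1 variable to instantiate (w),  occurring in at least one literal, so different choices give different ground instances.
Number of ground instances = 4.

4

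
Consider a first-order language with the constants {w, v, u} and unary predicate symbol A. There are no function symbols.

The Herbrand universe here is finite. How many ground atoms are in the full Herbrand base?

With no function symbols, the Herbrand universe is just the 3 constants.
Ground atoms per predicate: A: 3.
Herbrand base size = 3 = 3.

3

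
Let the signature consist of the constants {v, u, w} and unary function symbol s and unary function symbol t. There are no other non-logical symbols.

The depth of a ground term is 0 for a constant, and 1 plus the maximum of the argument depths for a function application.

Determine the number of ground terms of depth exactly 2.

Write N_k for the number of ground terms of depth ≤ k. A term of depth ≤ k is either a constant or a function symbol applied to arguments of depth ≤ k−1, so N_k = 3 + N_{k-1} + N_{k-1}.
N_0 = 3
N_1 = 3 + 3 + 3 = 9
N_2 = 3 + 9 + 9 = 21
Terms of depth exactly 2: N_2 − N_1 = 21 − 9 = 12.

12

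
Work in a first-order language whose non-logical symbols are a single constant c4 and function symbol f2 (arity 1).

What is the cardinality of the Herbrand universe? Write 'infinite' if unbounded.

infinite

The signature has at least one function symbol (f2, arity 1) and at least one constant (c4).
Iterating f2 gives infinitely many distinct ground terms: c4, f2(c4), f2(f2(c4)), ...
So the Herbrand universe is infinite.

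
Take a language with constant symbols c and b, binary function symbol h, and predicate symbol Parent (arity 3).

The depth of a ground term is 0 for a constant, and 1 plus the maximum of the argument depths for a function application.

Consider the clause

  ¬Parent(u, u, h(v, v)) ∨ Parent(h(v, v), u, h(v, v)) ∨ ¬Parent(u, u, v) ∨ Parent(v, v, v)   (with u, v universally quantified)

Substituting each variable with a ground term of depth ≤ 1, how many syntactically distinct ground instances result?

Ground terms of depth ≤ 1:
  Let N_k count ground terms of depth at most k. Each non-constant term of depth ≤ k is some function symbol applied to depth-≤(k−1) arguments, giving N_k = 2 + N_{k-1}^2.
  N_0 = 2
  N_1 = 2 + 2^2 = 6
So there are 6 ground terms available for substitution.
The clause has 2 distinct variables (u, v), each appearing in the body. In the free term algebra distinct substitutions yield syntactically distinct ground instances.
Number of ground instances = 6^2 = 36.

36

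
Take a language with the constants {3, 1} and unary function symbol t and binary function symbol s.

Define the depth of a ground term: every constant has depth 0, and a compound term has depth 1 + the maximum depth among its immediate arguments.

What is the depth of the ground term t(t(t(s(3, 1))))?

4

depth(s(3, 1)) = 1 + max(0, 0) = 1
depth(t(s(3, 1))) = 1 + depth(s(3, 1)) = 1 + 1 = 2
depth(t(t(s(3, 1)))) = 1 + depth(t(s(3, 1))) = 1 + 2 = 3
depth(t(t(t(s(3, 1))))) = 1 + depth(t(t(s(3, 1)))) = 1 + 3 = 4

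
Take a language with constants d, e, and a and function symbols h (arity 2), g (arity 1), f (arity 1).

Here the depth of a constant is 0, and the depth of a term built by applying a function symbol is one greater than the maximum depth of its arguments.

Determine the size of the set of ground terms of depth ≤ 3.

If N_k denotes the number of depth-≤k ground terms, the 3 constants give N_0 = 3, and each function symbol of arity r contributes N_{k-1}^r new terms at level k: N_k = 3 + N_{k-1}^2 + N_{k-1} + N_{k-1}.
N_0 = 3
N_1 = 3 + 3^2 + 3 + 3 = 18
N_2 = 3 + 18^2 + 18 + 18 = 363
N_3 = 3 + 363^2 + 363 + 363 = 132498

132498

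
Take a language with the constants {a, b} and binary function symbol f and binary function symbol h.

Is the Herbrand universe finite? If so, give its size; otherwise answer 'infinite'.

The signature has at least one function symbol (f, arity 2) and at least one constant (a).
Iterating f gives infinitely many distinct ground terms: a, f(a, a), f(f(a, a), f(a, a)), ...
So the Herbrand universe is infinite.

infinite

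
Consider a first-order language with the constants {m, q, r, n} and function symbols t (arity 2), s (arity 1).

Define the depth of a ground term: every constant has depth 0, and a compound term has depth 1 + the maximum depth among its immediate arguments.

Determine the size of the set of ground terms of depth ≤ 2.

604

Count level by level. With function symbols t/2, s/1, the terms of depth ≤ k are the 4 constants together with each function applied to depth-≤(k−1) tuples, so N_k = 4 + N_{k-1}^2 + N_{k-1}.
N_0 = 4
N_1 = 4 + 4^2 + 4 = 24
N_2 = 4 + 24^2 + 24 = 604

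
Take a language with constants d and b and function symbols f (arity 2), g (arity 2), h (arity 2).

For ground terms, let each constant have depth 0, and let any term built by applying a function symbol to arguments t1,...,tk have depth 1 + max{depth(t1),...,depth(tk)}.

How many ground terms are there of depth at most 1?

Let N_k count ground terms of depth at most k. Each non-constant term of depth ≤ k is some function symbol applied to depth-≤(k−1) arguments, giving N_k = 2 + N_{k-1}^2 + N_{k-1}^2 + N_{k-1}^2.
N_0 = 2
N_1 = 2 + 2^2 + 2^2 + 2^2 = 14

14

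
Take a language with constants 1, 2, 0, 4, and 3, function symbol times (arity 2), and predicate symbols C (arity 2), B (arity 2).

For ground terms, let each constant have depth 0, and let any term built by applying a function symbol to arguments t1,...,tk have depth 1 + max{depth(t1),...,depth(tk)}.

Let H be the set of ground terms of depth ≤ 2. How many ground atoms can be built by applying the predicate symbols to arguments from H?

1638050

First count ground terms of depth ≤ 2.
Write N_k for the number of ground terms of depth ≤ k. A term of depth ≤ k is either a constant or a function symbol applied to arguments of depth ≤ k−1, so N_k = 5 + N_{k-1}^2.
N_0 = 5
N_1 = 5 + 5^2 = 30
N_2 = 5 + 30^2 = 905
So |H| = 905.
Each predicate of arity r yields |H|^r ground atoms (one per choice of an r-tuple from H):
  C: 905^2 = 819025;  B: 905^2 = 819025
Total ground atoms: 819025 + 819025 = 1638050.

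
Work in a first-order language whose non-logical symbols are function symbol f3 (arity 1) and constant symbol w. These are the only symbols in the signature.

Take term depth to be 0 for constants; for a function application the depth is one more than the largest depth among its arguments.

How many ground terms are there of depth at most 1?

2

Let N_k = |{terms of depth ≤ k}|. Then N_0 = 1 and N_k = 1 + N_{k-1} for k ≥ 1 (one summand per function symbol, arity giving the exponent).
N_0 = 1
N_1 = 1 + 1 = 2
Explicitly: w, f3(w).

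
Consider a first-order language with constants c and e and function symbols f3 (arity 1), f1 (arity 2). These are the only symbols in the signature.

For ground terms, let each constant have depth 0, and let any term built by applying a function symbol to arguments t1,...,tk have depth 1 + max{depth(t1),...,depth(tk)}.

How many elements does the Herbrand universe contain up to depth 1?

Count level by level. With function symbols f3/1, f1/2, the terms of depth ≤ k are the 2 constants together with each function applied to depth-≤(k−1) tuples, so N_k = 2 + N_{k-1} + N_{k-1}^2.
N_0 = 2
N_1 = 2 + 2 + 2^2 = 8
Explicitly: c, e, f3(c), f3(e), f1(c, c), f1(c, e), f1(e, c), f1(e, e).

8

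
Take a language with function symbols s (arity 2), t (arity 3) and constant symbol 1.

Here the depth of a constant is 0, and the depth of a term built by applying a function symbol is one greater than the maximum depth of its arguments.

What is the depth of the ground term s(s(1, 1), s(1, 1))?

2

depth(s(1, 1)) = 1 + max(0, 0) = 1
depth(s(s(1, 1), s(1, 1))) = 1 + max(1, 1) = 2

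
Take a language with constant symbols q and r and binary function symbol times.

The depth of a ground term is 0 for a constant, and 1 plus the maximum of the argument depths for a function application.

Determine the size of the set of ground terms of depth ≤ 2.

38

Write N_k for the number of ground terms of depth ≤ k. A term of depth ≤ k is either a constant or a function symbol applied to arguments of depth ≤ k−1, so N_k = 2 + N_{k-1}^2.
N_0 = 2
N_1 = 2 + 2^2 = 6
N_2 = 2 + 6^2 = 38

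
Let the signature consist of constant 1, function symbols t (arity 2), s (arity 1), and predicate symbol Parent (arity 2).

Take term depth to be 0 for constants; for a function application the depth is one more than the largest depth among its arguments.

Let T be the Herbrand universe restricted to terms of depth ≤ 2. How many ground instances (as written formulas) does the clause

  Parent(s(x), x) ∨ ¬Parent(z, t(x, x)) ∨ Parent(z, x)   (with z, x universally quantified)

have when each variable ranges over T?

169

Ground terms of depth ≤ 2:
  Count level by level. With function symbols t/2, s/1, the terms of depth ≤ k are the 1 constant together with each function applied to depth-≤(k−1) tuples, so N_k = 1 + N_{k-1}^2 + N_{k-1}.
  N_0 = 1
  N_1 = 1 + 1^2 + 1 = 3
  N_2 = 1 + 3^2 + 3 = 13
So there are 13 ground terms available for substitution.
The clause has 2 distinct variables (z, x), each appearing in the body. In the free term algebra distinct substitutions yield syntactically distinct ground instances.
Number of ground instances = 13^2 = 169.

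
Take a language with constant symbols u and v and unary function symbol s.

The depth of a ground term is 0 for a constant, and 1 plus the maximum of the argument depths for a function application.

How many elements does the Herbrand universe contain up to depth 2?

6

Write N_k for the number of ground terms of depth ≤ k. A term of depth ≤ k is either a constant or a function symbol applied to arguments of depth ≤ k−1, so N_k = 2 + N_{k-1}.
N_0 = 2
N_1 = 2 + 2 = 4
N_2 = 2 + 4 = 6
Explicitly: u, v, s(u), s(v), s(s(u)), s(s(v)).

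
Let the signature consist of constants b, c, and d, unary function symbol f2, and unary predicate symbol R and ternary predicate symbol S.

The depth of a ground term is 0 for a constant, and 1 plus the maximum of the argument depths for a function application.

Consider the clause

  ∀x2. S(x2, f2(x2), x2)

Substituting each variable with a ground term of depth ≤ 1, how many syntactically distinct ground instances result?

6

Ground terms of depth ≤ 1:
  Let N_k count ground terms of depth at most k. Each non-constant term of depth ≤ k is some function symbol applied to depth-≤(k−1) arguments, giving N_k = 3 + N_{k-1}.
  N_0 = 3
  N_1 = 3 + 3 = 6
  Explicitly: b, c, d, f2(b), f2(c), f2(d).
So there are 6 ground terms available for substitution.
There is 1 variable to instantiate (x2),  occurring in at least one literal, so different choices give different ground instances.
Number of ground instances = 6.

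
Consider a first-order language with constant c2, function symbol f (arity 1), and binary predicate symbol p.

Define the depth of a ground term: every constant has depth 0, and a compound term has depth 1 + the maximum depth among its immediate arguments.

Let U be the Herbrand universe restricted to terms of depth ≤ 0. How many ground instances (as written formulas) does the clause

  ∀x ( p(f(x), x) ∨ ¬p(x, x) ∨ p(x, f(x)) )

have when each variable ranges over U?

1

Ground terms of depth ≤ 0:
  Count level by level. With function symbols f/1, the terms of depth ≤ k are the 1 constant together with each function applied to depth-≤(k−1) tuples, so N_k = 1 + N_{k-1}.
  N_0 = 1
So there is exactly 1 ground term available for substitution.
The variable x ranges independently over the available ground terms, and distinct assignments produce distinct instances.
Number of ground instances = 1.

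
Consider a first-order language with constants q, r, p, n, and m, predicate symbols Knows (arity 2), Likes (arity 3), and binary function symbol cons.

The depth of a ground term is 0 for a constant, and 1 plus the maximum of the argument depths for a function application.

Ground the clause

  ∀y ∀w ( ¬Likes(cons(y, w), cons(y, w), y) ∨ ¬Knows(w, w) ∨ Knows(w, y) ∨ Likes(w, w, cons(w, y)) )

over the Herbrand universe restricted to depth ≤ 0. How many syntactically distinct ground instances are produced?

Ground terms of depth ≤ 0:
  Let N_k = |{terms of depth ≤ k}|. Then N_0 = 5 and N_k = 5 + N_{k-1}^2 for k ≥ 1 (one summand per function symbol, arity giving the exponent).
  N_0 = 5
So there are 5 ground terms available for substitution.
There are 2 variables to instantiate (y, w), each occurring in at least one literal, so different choices give different ground instances.
Number of ground instances = 5^2 = 25.

25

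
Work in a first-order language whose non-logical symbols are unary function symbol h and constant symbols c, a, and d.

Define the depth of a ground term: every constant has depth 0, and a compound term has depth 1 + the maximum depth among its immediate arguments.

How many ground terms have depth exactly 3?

3

Count level by level. With function symbols h/1, the terms of depth ≤ k are the 3 constants together with each function applied to depth-≤(k−1) tuples, so N_k = 3 + N_{k-1}.
N_0 = 3
N_1 = 3 + 3 = 6
N_2 = 3 + 6 = 9
N_3 = 3 + 9 = 12
Terms of depth exactly 3: N_3 − N_2 = 12 − 9 = 3.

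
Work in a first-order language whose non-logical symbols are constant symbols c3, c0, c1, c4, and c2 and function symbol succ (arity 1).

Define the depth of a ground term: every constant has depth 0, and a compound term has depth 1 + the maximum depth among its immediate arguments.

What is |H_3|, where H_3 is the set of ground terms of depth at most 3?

If N_k denotes the number of depth-≤k ground terms, the 5 constants give N_0 = 5, and each function symbol of arity r contributes N_{k-1}^r new terms at level k: N_k = 5 + N_{k-1}.
N_0 = 5
N_1 = 5 + 5 = 10
N_2 = 5 + 10 = 15
N_3 = 5 + 15 = 20

20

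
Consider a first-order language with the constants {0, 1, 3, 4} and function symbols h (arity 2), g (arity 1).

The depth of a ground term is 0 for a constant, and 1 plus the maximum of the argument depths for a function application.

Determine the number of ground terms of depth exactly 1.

Count level by level. With function symbols h/2, g/1, the terms of depth ≤ k are the 4 constants together with each function applied to depth-≤(k−1) tuples, so N_k = 4 + N_{k-1}^2 + N_{k-1}.
N_0 = 4
N_1 = 4 + 4^2 + 4 = 24
Terms of depth exactly 1: N_1 − N_0 = 24 − 4 = 20.

20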